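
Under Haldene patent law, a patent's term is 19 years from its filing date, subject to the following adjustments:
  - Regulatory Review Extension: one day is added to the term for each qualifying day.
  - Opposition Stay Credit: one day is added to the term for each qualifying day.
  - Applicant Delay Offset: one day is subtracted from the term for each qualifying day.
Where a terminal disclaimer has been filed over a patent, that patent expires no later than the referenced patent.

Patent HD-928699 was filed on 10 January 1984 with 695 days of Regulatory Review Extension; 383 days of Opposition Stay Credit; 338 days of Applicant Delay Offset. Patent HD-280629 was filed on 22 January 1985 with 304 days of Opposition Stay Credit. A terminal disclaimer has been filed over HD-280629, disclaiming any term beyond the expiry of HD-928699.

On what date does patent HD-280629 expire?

2004-11-21

Natural term of HD-280629:
  Base: filing + 19 years → 22 January 2004.
  Opposition Stay Credit: +304 days → 21 November 2004.
Expiry of referenced patent HD-928699:
  Base: filing + 19 years → 10 January 2003.
  Regulatory Review Extension: +695 days → 5 December 2004.
  Opposition Stay Credit: +383 days → 23 December 2005.
  Applicant Delay Offset: −338 days → 19 January 2005.
Terminal disclaimer: HD-280629 expires on the earlier of 21 November 2004 and 19 January 2005.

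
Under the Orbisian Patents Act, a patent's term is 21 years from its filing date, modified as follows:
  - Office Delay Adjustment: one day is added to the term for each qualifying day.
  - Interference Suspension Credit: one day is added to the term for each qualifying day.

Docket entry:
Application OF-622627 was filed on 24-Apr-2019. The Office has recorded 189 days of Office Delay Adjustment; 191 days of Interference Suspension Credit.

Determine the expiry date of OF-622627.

Base term: filing date + 21 years → 24 April 2040.
Office Delay Adjustment: +189 days → 30 October 2040.
Interference Suspension Credit: +191 days → 9 May 2041.

May 9, 2041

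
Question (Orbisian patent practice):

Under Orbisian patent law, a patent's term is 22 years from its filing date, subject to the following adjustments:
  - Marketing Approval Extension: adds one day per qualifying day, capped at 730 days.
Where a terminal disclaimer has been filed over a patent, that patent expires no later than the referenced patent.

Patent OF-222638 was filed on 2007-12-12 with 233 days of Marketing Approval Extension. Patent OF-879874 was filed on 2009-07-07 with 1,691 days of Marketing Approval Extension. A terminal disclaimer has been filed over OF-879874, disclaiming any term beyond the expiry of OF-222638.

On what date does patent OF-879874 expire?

Natural term of OF-879874:
  Base: filing + 22 years → 7 July 2031.
  Marketing Approval Extension: 1691 days claimed exceeds the 730-day cap, so +730 days → 6 July 2033.
Expiry of referenced patent OF-222638:
  Base: filing + 22 years → 12 December 2029.
  Marketing Approval Extension: 233 days (within the 730-day cap) → +233 days → 2 August 2030.
Terminal disclaimer: OF-879874 expires on the earlier of 6 July 2033 and 2 August 2030.

August 2, 2030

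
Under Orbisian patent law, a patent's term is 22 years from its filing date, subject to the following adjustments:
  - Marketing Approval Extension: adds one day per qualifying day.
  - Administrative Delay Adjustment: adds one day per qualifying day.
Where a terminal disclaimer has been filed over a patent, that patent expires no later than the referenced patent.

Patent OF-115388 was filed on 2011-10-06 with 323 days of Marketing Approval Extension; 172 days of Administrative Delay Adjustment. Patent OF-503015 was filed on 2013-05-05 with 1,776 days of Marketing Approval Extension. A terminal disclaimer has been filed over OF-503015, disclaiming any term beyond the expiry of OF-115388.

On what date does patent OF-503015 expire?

Natural term of OF-503015:
  Base: filing + 22 years → 5 May 2035.
  Marketing Approval Extension: +1776 days → 15 March 2040.
Expiry of referenced patent OF-115388:
  Base: filing + 22 years → 6 October 2033.
  Marketing Approval Extension: +323 days → 25 August 2034.
  Administrative Delay Adjustment: +172 days → 13 February 2035.
Terminal disclaimer: OF-503015 expires on the earlier of 15 March 2040 and 13 February 2035.

February 13, 2035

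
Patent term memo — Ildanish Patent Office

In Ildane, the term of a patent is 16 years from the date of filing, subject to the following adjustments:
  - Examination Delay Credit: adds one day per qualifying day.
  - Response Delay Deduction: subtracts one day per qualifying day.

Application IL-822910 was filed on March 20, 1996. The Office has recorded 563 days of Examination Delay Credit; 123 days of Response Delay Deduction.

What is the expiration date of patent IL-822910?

Base term: filing date + 16 years → 20 March 2012.
Examination Delay Credit: +563 days → 4 October 2013.
Response Delay Deduction: −123 days → 3 June 2013.

2013-06-03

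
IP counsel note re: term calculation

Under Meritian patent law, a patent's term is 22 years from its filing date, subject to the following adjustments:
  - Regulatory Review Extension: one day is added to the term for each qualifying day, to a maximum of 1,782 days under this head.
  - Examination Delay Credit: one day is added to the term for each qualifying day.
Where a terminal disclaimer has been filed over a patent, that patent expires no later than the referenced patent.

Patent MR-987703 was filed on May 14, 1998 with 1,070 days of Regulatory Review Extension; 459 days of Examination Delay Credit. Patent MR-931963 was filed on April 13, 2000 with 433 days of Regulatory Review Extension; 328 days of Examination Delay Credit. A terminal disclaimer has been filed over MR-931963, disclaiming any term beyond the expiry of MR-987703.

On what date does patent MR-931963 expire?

Natural term of MR-931963:
  Base: filing + 22 years → 13 April 2022.
  Regulatory Review Extension: 433 days (within the 1782-day cap) → +433 days → 20 June 2023.
  Examination Delay Credit: +328 days → 13 May 2024.
Expiry of referenced patent MR-987703:
  Base: filing + 22 years → 14 May 2020.
  Regulatory Review Extension: 1070 days (within the 1782-day cap) → +1070 days → 19 April 2023.
  Examination Delay Credit: +459 days → 21 July 2024.
Terminal disclaimer: MR-931963 expires on the earlier of 13 May 2024 and 21 July 2024.

May 13, 2024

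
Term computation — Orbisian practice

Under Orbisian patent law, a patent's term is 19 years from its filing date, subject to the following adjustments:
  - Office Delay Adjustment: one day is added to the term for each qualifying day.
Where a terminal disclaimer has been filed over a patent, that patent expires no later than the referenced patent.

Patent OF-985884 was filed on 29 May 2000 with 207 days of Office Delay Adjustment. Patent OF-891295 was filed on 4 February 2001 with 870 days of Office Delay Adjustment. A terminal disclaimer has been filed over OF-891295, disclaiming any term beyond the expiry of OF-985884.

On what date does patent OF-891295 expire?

Natural term of OF-891295:
  Base: filing + 19 years → 4 February 2020.
  Office Delay Adjustment: +870 days → 23 June 2022.
Expiry of referenced patent OF-985884:
  Base: filing + 19 years → 29 May 2019.
  Office Delay Adjustment: +207 days → 22 December 2019.
Terminal disclaimer: OF-891295 expires on the earlier of 23 June 2022 and 22 December 2019.

2019-12-22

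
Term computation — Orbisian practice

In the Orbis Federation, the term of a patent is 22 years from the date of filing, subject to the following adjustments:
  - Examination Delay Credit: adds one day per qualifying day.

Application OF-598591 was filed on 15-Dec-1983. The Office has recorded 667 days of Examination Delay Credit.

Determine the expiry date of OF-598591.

Base term: filing date + 22 years → 15 December 2005.
Examination Delay Credit: +667 days → 13 October 2007.

October 13, 2007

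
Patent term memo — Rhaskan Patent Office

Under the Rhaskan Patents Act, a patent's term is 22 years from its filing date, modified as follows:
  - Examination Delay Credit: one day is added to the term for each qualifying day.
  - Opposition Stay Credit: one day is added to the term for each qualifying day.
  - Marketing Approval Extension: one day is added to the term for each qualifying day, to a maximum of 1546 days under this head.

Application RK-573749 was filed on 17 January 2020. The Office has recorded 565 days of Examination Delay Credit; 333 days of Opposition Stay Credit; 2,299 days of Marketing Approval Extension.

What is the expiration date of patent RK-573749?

Base term: filing date + 22 years → 17 January 2042.
Examination Delay Credit: +565 days → 5 August 2043.
Opposition Stay Credit: +333 days → 3 July 2044.
Marketing Approval Extension: 2299 days claimed exceeds the 1546-day cap, so +1546 days → 26 September 2048.

September 26, 2048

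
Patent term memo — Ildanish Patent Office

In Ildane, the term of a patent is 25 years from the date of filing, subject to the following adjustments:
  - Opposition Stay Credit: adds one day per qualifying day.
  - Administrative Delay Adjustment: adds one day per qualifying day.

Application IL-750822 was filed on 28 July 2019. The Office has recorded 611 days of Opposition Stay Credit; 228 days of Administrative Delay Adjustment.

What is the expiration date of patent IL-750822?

November 14, 2046

Base term: filing date + 25 years → 28 July 2044.
Opposition Stay Credit: +611 days → 31 March 2046.
Administrative Delay Adjustment: +228 days → 14 November 2046.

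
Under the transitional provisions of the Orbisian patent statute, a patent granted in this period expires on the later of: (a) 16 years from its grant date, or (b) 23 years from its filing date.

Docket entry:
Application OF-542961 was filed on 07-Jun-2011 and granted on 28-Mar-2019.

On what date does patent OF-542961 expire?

March 28, 2035

(a) grant + 16 years → 28 March 2035.
(b) filing + 23 years → 7 June 2034.
Later of the two: 28 March 2035.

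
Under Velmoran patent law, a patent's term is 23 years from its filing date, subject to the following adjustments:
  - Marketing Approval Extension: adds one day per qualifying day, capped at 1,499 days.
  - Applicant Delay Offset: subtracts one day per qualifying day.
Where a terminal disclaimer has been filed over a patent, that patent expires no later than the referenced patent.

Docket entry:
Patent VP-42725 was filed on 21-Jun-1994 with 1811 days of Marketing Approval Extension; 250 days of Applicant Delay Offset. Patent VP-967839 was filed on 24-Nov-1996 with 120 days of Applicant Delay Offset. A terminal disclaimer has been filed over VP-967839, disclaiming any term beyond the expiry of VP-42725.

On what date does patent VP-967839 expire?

2019-07-27

Natural term of VP-967839:
  Base: filing + 23 years → 24 November 2019.
  Applicant Delay Offset: −120 days → 27 July 2019.
Expiry of referenced patent VP-42725:
  Base: filing + 23 years → 21 June 2017.
  Marketing Approval Extension: 1811 days claimed exceeds the 1499-day cap, so +1499 days → 29 July 2021.
  Applicant Delay Offset: −250 days → 21 November 2020.
Terminal disclaimer: VP-967839 expires on the earlier of 27 July 2019 and 21 November 2020.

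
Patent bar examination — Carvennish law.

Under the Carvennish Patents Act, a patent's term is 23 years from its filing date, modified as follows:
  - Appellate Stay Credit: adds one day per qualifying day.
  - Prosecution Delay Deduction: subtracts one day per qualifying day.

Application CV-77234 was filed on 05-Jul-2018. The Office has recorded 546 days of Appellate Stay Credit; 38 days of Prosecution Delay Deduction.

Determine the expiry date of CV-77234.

Base term: filing date + 23 years → 5 July 2041.
Appellate Stay Credit: +546 days → 2 January 2043.
Prosecution Delay Deduction: −38 days → 25 November 2042.

2042-11-25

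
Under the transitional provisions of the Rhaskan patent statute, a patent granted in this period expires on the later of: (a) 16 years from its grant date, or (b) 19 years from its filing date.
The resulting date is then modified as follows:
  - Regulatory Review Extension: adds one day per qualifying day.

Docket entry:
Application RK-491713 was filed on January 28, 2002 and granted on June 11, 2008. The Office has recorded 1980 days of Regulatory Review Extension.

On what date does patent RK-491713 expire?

November 12, 2029

(a) grant + 16 years → 11 June 2024.
(b) filing + 19 years → 28 January 2021.
Later of the two: 11 June 2024.
Regulatory Review Extension: +1980 days → 12 November 2029.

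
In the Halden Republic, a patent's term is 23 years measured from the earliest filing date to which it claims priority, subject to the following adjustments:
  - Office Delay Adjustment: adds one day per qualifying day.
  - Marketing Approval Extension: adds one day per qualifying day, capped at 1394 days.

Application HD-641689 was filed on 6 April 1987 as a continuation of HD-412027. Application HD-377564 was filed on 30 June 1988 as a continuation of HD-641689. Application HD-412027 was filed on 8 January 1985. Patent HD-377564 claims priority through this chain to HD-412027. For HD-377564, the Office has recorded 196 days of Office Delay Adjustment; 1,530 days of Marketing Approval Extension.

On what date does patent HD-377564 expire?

2012-05-16

Earliest priority filing: 8 January 1985.
Base term: 8 January 1985 + 23 years → 8 January 2008.
Office Delay Adjustment: +196 days → 22 July 2008.
Marketing Approval Extension: 1530 days claimed exceeds the 1394-day cap, so +1394 days → 16 May 2012.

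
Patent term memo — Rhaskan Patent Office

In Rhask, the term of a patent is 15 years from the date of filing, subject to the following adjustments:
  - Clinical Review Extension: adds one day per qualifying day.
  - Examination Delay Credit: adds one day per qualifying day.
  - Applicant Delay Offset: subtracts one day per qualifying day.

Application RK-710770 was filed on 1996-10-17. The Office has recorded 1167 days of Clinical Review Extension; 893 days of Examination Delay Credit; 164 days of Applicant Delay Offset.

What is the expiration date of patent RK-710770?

December 25, 2016

Base term: filing date + 15 years → 17 October 2011.
Clinical Review Extension: +1167 days → 27 December 2014.
Examination Delay Credit: +893 days → 7 June 2017.
Applicant Delay Offset: −164 days → 25 December 2016.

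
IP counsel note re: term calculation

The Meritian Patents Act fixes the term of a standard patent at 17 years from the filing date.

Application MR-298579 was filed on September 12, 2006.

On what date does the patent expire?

2023-09-12

Filing date + 17 years → 12 September 2023.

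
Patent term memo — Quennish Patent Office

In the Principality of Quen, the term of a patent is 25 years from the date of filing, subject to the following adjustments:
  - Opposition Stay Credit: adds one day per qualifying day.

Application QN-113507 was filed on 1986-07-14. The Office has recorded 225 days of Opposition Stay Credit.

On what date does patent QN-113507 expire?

Base term: filing date + 25 years → 14 July 2011.
Opposition Stay Credit: +225 days → 24 February 2012.

2012-02-24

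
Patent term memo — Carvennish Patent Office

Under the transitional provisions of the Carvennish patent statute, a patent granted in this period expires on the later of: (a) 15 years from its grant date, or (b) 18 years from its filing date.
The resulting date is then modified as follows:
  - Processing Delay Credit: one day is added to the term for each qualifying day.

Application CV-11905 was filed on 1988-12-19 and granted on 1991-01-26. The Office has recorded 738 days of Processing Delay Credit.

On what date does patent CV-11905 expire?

2008-12-26

(a) grant + 15 years → 26 January 2006.
(b) filing + 18 years → 19 December 2006.
Later of the two: 19 December 2006.
Processing Delay Credit: +738 days → 26 December 2008.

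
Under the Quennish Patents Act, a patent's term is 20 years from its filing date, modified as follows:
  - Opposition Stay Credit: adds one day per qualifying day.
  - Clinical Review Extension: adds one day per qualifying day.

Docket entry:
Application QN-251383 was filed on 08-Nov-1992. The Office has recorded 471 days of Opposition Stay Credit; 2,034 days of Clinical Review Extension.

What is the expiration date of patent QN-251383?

Base term: filing date + 20 years → 8 November 2012.
Opposition Stay Credit: +471 days → 22 February 2014.
Clinical Review Extension: +2034 days → 18 September 2019.

2019-09-18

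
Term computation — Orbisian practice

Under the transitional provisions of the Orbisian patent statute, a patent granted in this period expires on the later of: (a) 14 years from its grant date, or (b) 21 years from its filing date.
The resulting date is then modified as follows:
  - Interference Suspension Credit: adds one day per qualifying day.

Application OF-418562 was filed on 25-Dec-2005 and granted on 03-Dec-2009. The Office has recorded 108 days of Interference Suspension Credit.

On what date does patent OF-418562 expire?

April 12, 2027

(a) grant + 14 years → 3 December 2023.
(b) filing + 21 years → 25 December 2026.
Later of the two: 25 December 2026.
Interference Suspension Credit: +108 days → 12 April 2027.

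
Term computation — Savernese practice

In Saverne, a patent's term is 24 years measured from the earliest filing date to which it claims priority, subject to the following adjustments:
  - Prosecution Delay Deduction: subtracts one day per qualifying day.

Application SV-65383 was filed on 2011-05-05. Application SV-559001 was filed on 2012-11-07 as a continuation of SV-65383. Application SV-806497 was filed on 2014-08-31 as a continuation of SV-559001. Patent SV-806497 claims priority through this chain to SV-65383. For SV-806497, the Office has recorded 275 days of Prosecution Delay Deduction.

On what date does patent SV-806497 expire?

Earliest priority filing: 5 May 2011.
Base term: 5 May 2011 + 24 years → 5 May 2035.
Prosecution Delay Deduction: −275 days → 3 August 2034.

2034-08-03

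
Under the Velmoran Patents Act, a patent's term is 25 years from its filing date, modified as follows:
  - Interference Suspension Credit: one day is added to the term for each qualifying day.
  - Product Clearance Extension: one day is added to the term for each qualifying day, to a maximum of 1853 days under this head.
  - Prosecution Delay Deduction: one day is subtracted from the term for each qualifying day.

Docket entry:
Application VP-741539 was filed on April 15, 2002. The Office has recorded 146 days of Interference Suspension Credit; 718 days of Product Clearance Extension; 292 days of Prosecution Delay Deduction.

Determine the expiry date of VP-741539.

Base term: filing date + 25 years → 15 April 2027.
Interference Suspension Credit: +146 days → 8 September 2027.
Product Clearance Extension: 718 days (within the 1853-day cap) → +718 days → 26 August 2029.
Prosecution Delay Deduction: −292 days → 7 November 2028.

November 7, 2028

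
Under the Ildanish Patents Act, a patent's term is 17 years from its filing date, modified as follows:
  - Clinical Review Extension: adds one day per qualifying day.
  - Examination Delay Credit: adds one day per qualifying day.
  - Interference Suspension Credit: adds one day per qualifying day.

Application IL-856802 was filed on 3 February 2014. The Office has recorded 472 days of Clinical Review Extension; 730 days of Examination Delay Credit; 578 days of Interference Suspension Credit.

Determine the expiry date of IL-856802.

2035-12-19

Base term: filing date + 17 years → 3 February 2031.
Clinical Review Extension: +472 days → 20 May 2032.
Examination Delay Credit: +730 days → 20 May 2034.
Interference Suspension Credit: +578 days → 19 December 2035.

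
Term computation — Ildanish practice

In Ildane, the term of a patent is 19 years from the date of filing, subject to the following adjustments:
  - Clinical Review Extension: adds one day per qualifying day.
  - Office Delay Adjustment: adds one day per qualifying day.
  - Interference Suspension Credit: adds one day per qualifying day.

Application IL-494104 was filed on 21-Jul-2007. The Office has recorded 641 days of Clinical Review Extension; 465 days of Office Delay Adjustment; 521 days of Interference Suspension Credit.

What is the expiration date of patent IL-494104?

Base term: filing date + 19 years → 21 July 2026.
Clinical Review Extension: +641 days → 22 April 2028.
Office Delay Adjustment: +465 days → 31 July 2029.
Interference Suspension Credit: +521 days → 3 January 2031.

2031-01-03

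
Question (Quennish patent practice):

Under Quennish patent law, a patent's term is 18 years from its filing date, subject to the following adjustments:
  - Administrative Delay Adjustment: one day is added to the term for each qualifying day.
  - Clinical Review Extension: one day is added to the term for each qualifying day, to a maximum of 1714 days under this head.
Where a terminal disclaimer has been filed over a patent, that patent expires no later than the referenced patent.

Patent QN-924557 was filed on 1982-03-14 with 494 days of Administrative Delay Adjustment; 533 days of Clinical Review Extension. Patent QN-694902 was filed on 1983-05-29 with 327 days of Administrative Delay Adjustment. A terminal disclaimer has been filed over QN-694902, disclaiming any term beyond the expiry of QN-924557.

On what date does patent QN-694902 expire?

Natural term of QN-694902:
  Base: filing + 18 years → 29 May 2001.
  Administrative Delay Adjustment: +327 days → 21 April 2002.
Expiry of referenced patent QN-924557:
  Base: filing + 18 years → 14 March 2000.
  Administrative Delay Adjustment: +494 days → 21 July 2001.
  Clinical Review Extension: 533 days (within the 1714-day cap) → +533 days → 5 January 2003.
Terminal disclaimer: QN-694902 expires on the earlier of 21 April 2002 and 5 January 2003.

2002-04-21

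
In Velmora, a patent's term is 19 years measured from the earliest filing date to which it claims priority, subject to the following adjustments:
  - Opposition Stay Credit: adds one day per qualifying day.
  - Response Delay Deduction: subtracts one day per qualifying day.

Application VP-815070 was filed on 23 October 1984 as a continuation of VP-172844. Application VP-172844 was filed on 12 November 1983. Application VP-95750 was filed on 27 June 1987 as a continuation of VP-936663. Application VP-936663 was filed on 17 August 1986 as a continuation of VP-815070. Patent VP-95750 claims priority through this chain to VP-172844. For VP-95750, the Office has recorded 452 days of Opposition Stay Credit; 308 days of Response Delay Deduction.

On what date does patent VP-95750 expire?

Earliest priority filing: 12 November 1983.
Base term: 12 November 1983 + 19 years → 12 November 2002.
Opposition Stay Credit: +452 days → 7 February 2004.
Response Delay Deduction: −308 days → 5 April 2003.

April 5, 2003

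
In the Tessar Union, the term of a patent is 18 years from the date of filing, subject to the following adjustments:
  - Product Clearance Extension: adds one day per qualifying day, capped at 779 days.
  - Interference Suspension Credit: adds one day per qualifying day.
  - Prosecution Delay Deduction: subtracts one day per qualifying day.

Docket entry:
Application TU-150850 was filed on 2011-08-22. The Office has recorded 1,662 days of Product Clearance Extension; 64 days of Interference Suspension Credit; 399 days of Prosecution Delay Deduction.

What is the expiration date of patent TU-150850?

2030-11-09

Base term: filing date + 18 years → 22 August 2029.
Product Clearance Extension: 1662 days claimed exceeds the 779-day cap, so +779 days → 10 October 2031.
Interference Suspension Credit: +64 days → 13 December 2031.
Prosecution Delay Deduction: −399 days → 9 November 2030.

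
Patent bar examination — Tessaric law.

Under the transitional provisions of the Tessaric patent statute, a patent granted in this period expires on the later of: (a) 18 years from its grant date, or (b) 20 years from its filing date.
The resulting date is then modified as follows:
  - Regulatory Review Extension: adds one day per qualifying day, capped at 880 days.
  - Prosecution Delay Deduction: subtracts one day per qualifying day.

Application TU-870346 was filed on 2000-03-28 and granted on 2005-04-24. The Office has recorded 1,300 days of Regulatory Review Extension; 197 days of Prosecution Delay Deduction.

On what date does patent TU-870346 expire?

2025-03-07

(a) grant + 18 years → 24 April 2023.
(b) filing + 20 years → 28 March 2020.
Later of the two: 24 April 2023.
Regulatory Review Extension: 1300 days claimed exceeds the 880-day cap, so +880 days → 20 September 2025.
Prosecution Delay Deduction: −197 days → 7 March 2025.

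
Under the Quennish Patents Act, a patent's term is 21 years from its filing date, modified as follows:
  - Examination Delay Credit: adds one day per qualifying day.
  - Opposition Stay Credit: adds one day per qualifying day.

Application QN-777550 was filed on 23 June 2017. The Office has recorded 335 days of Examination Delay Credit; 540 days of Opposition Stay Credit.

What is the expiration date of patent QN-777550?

Base term: filing date + 21 years → 23 June 2038.
Examination Delay Credit: +335 days → 24 May 2039.
Opposition Stay Credit: +540 days → 14 November 2040.

November 14, 2040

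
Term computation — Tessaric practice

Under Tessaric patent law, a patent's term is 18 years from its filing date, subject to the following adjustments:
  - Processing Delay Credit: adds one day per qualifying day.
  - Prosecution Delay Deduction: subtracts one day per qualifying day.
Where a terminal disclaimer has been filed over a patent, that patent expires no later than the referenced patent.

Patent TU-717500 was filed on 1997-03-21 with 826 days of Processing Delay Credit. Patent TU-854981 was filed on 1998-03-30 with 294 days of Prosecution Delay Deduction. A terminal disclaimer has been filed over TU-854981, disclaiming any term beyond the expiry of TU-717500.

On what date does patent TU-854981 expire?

2015-06-10

Natural term of TU-854981:
  Base: filing + 18 years → 30 March 2016.
  Prosecution Delay Deduction: −294 days → 10 June 2015.
Expiry of referenced patent TU-717500:
  Base: filing + 18 years → 21 March 2015.
  Processing Delay Credit: +826 days → 24 June 2017.
Terminal disclaimer: TU-854981 expires on the earlier of 10 June 2015 and 24 June 2017.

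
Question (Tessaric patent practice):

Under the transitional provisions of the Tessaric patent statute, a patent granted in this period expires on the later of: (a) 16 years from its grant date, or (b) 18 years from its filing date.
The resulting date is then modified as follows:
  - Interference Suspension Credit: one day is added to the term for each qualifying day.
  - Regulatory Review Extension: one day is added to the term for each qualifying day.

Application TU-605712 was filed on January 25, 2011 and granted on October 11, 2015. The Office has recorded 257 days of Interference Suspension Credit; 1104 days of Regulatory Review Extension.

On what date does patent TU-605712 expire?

(a) grant + 16 years → 11 October 2031.
(b) filing + 18 years → 25 January 2029.
Later of the two: 11 October 2031.
Interference Suspension Credit: +257 days → 24 June 2032.
Regulatory Review Extension: +1104 days → 3 July 2035.

2035-07-03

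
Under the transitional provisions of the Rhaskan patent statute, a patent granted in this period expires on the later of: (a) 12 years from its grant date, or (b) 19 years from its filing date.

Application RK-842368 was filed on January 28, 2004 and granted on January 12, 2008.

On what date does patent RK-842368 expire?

(a) grant + 12 years → 12 January 2020.
(b) filing + 19 years → 28 January 2023.
Later of the two: 28 January 2023.

January 28, 2023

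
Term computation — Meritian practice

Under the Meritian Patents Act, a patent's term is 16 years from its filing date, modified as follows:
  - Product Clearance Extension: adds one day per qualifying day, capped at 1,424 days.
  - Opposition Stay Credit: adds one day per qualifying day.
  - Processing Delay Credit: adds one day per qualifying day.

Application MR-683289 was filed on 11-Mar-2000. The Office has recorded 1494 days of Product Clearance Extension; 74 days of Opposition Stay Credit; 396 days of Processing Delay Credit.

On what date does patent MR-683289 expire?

Base term: filing date + 16 years → 11 March 2016.
Product Clearance Extension: 1494 days claimed exceeds the 1424-day cap, so +1424 days → 3 February 2020.
Opposition Stay Credit: +74 days → 17 April 2020.
Processing Delay Credit: +396 days → 18 May 2021.

2021-05-18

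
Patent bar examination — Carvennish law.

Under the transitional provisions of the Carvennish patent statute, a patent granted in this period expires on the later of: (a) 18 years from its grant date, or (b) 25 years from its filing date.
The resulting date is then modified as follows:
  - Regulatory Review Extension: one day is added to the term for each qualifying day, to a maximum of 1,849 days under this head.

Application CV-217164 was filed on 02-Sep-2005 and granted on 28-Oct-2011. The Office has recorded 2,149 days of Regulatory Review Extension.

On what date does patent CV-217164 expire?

(a) grant + 18 years → 28 October 2029.
(b) filing + 25 years → 2 September 2030.
Later of the two: 2 September 2030.
Regulatory Review Extension: 2149 days claimed exceeds the 1849-day cap, so +1849 days → 25 September 2035.

2035-09-25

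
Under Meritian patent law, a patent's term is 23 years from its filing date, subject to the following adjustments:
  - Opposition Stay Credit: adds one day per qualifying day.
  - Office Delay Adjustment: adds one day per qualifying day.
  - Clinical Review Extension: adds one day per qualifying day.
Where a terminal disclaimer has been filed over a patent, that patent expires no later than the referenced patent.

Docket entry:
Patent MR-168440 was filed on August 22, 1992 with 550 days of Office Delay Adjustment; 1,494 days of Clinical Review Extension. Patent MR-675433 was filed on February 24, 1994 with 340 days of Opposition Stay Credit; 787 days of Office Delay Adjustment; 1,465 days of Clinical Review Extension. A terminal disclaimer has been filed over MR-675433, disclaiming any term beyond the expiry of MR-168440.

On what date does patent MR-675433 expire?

Natural term of MR-675433:
  Base: filing + 23 years → 24 February 2017.
  Opposition Stay Credit: +340 days → 30 January 2018.
  Office Delay Adjustment: +787 days → 27 March 2020.
  Clinical Review Extension: +1465 days → 31 March 2024.
Expiry of referenced patent MR-168440:
  Base: filing + 23 years → 22 August 2015.
  Office Delay Adjustment: +550 days → 22 February 2017.
  Clinical Review Extension: +1494 days → 27 March 2021.
Terminal disclaimer: MR-675433 expires on the earlier of 31 March 2024 and 27 March 2021.

March 27, 2021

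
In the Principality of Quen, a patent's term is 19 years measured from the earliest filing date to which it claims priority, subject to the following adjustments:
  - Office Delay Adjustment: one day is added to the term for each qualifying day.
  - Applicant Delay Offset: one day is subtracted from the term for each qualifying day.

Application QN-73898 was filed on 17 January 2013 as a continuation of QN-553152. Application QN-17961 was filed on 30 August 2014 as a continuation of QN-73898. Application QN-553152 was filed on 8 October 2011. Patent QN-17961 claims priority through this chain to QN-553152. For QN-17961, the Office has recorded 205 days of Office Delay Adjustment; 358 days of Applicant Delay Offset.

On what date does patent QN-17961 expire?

May 8, 2030

Earliest priority filing: 8 October 2011.
Base term: 8 October 2011 + 19 years → 8 October 2030.
Office Delay Adjustment: +205 days → 1 May 2031.
Applicant Delay Offset: −358 days → 8 May 2030.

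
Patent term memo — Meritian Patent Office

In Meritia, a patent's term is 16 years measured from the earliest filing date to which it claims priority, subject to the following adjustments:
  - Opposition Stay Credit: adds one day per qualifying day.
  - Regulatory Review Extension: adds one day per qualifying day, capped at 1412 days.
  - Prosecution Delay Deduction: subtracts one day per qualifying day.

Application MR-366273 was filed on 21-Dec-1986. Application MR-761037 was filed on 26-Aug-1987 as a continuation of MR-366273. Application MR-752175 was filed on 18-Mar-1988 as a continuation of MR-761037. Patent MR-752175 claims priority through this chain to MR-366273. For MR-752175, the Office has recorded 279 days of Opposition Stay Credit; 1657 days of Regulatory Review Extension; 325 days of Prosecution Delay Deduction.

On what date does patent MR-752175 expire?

2006-09-17

Earliest priority filing: 21 December 1986.
Base term: 21 December 1986 + 16 years → 21 December 2002.
Opposition Stay Credit: +279 days → 26 September 2003.
Regulatory Review Extension: 1657 days claimed exceeds the 1412-day cap, so +1412 days → 8 August 2007.
Prosecution Delay Deduction: −325 days → 17 September 2006.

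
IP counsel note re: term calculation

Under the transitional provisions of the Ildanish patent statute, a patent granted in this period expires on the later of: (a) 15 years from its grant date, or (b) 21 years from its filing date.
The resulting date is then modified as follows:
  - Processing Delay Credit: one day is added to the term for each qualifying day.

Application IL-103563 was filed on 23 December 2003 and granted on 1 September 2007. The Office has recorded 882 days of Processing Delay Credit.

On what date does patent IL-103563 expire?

(a) grant + 15 years → 1 September 2022.
(b) filing + 21 years → 23 December 2024.
Later of the two: 23 December 2024.
Processing Delay Credit: +882 days → 24 May 2027.

2027-05-24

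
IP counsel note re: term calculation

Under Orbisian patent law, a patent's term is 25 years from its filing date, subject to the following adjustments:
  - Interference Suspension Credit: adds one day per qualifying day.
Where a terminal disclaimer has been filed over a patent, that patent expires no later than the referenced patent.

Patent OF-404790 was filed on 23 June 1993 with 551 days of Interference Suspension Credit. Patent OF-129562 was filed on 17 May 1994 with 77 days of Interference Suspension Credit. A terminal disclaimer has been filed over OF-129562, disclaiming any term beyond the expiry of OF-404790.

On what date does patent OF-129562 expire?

2019-08-02

Natural term of OF-129562:
  Base: filing + 25 years → 17 May 2019.
  Interference Suspension Credit: +77 days → 2 August 2019.
Expiry of referenced patent OF-404790:
  Base: filing + 25 years → 23 June 2018.
  Interference Suspension Credit: +551 days → 26 December 2019.
Terminal disclaimer: OF-129562 expires on the earlier of 2 August 2019 and 26 December 2019.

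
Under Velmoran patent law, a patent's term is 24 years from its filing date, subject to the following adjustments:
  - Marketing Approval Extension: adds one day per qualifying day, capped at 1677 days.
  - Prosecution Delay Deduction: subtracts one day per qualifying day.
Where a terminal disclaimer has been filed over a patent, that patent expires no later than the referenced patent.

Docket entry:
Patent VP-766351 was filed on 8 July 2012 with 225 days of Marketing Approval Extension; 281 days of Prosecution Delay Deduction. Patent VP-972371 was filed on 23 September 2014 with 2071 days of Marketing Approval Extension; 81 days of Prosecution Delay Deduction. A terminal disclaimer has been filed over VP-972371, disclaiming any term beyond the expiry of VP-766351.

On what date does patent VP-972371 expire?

May 13, 2036

Natural term of VP-972371:
  Base: filing + 24 years → 23 September 2038.
  Marketing Approval Extension: 2071 days claimed exceeds the 1677-day cap, so +1677 days → 27 April 2043.
  Prosecution Delay Deduction: −81 days → 5 February 2043.
Expiry of referenced patent VP-766351:
  Base: filing + 24 years → 8 July 2036.
  Marketing Approval Extension: 225 days (within the 1677-day cap) → +225 days → 18 February 2037.
  Prosecution Delay Deduction: −281 days → 13 May 2036.
Terminal disclaimer: VP-972371 expires on the earlier of 5 February 2043 and 13 May 2036.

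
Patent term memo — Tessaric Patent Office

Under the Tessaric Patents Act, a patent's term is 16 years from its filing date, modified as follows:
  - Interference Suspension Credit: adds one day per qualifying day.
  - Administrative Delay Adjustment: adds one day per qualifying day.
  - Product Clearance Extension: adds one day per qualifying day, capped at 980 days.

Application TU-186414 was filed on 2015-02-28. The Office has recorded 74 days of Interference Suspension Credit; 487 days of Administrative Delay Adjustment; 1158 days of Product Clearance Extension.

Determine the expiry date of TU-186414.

Base term: filing date + 16 years → 28 February 2031.
Interference Suspension Credit: +74 days → 13 May 2031.
Administrative Delay Adjustment: +487 days → 11 September 2032.
Product Clearance Extension: 1158 days claimed exceeds the 980-day cap, so +980 days → 19 May 2035.

2035-05-19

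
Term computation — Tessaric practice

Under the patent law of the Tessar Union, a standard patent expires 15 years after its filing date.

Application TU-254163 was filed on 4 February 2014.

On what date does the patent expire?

2029-02-04

Filing date + 15 years → 4 February 2029.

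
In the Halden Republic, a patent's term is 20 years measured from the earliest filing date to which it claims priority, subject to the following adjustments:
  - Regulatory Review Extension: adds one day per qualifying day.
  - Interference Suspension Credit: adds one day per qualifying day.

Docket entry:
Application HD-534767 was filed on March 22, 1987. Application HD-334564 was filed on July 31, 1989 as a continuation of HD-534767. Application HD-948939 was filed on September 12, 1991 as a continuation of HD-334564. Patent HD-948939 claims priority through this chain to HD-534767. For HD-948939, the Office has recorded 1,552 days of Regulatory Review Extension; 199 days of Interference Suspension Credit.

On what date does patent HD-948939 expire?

Earliest priority filing: 22 March 1987.
Base term: 22 March 1987 + 20 years → 22 March 2007.
Regulatory Review Extension: +1552 days → 21 June 2011.
Interference Suspension Credit: +199 days → 6 January 2012.

2012-01-06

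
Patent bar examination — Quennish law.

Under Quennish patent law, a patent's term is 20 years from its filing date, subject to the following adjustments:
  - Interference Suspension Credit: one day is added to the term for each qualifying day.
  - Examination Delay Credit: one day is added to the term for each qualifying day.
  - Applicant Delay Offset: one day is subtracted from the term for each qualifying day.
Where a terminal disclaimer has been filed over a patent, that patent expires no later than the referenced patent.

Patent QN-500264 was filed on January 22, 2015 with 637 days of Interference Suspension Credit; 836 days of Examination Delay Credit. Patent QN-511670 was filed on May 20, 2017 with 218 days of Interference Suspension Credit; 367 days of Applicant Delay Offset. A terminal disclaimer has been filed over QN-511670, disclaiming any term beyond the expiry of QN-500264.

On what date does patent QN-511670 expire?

Natural term of QN-511670:
  Base: filing + 20 years → 20 May 2037.
  Interference Suspension Credit: +218 days → 24 December 2037.
  Applicant Delay Offset: −367 days → 22 December 2036.
Expiry of referenced patent QN-500264:
  Base: filing + 20 years → 22 January 2035.
  Interference Suspension Credit: +637 days → 20 October 2036.
  Examination Delay Credit: +836 days → 3 February 2039.
Terminal disclaimer: QN-511670 expires on the earlier of 22 December 2036 and 3 February 2039.

2036-12-22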